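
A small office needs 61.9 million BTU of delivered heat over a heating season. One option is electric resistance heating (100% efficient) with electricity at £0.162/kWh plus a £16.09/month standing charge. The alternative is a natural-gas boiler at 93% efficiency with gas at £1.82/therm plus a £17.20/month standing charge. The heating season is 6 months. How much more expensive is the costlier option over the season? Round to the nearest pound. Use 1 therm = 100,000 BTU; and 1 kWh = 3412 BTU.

Heat load = 61.9 × 10⁶ BTU = 61,900,000 BTU
Gas: input = 61,900,000 / 0.93 = 66,559,140 BTU = 665.6 therm → 665.6 × £1.82 = £1,211.38; + 6 × £17.20 standing = £1,314.58
Electric: 61,900,000 BTU / 3412 = 18,140 kWh → × £0.162 = £2,938.98; + 6 × £16.09 standing = £3,035.52
Difference = |£1,314.58 − £3,035.52| = £1,720.94 ≈ £1721

£1721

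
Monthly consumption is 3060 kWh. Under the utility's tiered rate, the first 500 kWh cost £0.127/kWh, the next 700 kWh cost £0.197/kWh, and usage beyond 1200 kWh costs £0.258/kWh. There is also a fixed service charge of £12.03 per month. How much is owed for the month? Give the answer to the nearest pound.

£693

First 500 kWh × £0.127 = £63.50
Next 700 kWh × £0.197 = £137.90
Remaining 1860 kWh × £0.258 = £479.88
Energy charge = £681.28; + service £12.03 = £693.31 ≈ £693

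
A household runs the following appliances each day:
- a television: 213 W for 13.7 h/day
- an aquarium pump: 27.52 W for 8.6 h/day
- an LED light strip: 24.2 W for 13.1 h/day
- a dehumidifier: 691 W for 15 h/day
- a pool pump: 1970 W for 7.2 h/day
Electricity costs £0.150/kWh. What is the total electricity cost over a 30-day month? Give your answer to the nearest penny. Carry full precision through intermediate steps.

£126.09

television: 213 W × 13.7 h × 30 d = 87,543 Wh = 87.54 kWh
aquarium pump: 27.52 W × 8.6 h × 30 d = 7,100 Wh = 7.1 kWh
LED light strip: 24.2 W × 13.1 h × 30 d = 9,511 Wh = 9.511 kWh
dehumidifier: 691 W × 15 h × 30 d = 310,950 Wh = 310.9 kWh
pool pump: 1970 W × 7.2 h × 30 d = 425,520 Wh = 425.5 kWh
Total energy = 87.54 + 7.1 + 9.511 + 310.9 + 425.5 = 840.6 kWh
Cost = 840.6 kWh × £0.150 = £126.09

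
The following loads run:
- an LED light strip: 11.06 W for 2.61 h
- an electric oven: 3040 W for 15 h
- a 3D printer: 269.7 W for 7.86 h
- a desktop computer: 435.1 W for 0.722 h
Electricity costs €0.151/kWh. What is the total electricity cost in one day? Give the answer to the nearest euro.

LED light strip: 11.06 W × 2.61 h = 29 Wh = 0.02887 kWh
electric oven: 3040 W × 15 h = 45,600 Wh = 45.6 kWh
3D printer: 269.7 W × 7.86 h = 2,120 Wh = 2.12 kWh
desktop computer: 435.1 W × 0.722 h = 314 Wh = 0.3141 kWh
Total energy = 0.02887 + 45.6 + 2.12 + 0.3141 = 48.06 kWh
Cost = 48.06 kWh × €0.151 = €7.26 ≈ €7

€7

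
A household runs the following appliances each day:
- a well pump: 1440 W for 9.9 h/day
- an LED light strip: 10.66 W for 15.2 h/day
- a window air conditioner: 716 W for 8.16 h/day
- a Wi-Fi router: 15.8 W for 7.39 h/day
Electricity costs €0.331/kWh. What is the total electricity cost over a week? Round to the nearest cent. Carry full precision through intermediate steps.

well pump: 1440 W × 9.9 h × 7 d = 99,792 Wh = 99.79 kWh
LED light strip: 10.66 W × 15.2 h × 7 d = 1,134 Wh = 1.134 kWh
window air conditioner: 716 W × 8.16 h × 7 d = 40,898 Wh = 40.9 kWh
Wi-Fi router: 15.8 W × 7.39 h × 7 d = 817 Wh = 0.8173 kWh
Total energy = 99.79 + 1.134 + 40.9 + 0.8173 = 142.6 kWh
Cost = 142.6 kWh × €0.331 = €47.21

€47.21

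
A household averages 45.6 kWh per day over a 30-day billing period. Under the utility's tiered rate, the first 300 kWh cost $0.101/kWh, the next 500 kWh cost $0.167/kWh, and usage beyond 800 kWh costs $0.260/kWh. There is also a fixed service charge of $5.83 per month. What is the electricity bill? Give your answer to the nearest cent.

$267.31

Usage = 45.6 kWh/day × 30 days = 1368 kWh
First 300 kWh × $0.101 = $30.30
Next 500 kWh × $0.167 = $83.50
Remaining 568 kWh × $0.260 = $147.68
Energy charge = $261.48; + service $5.83 = $267.31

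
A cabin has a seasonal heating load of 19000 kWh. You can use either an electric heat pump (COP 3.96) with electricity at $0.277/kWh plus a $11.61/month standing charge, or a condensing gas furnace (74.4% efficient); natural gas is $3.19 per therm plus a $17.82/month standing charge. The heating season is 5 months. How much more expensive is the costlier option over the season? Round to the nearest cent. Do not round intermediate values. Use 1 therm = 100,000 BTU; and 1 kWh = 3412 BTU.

$1481.60

Heat load = 19000 kWh × 3412 = 64,828,000 BTU
Gas: input = 64,828,000 / 0.744 = 87,134,409 BTU = 871.3 therm → 871.3 × $3.19 = $2,779.59; + 5 × $17.82 standing = $2,868.69
Heat pump: 64,828,000 BTU / 3412 = 19,000 kWh heat; / 3.96 = 4,798 kWh in → × $0.277 = $1,329.04; + 5 × $11.61 standing = $1,387.09
Difference = |$2,868.69 − $1,387.09| = $1,481.60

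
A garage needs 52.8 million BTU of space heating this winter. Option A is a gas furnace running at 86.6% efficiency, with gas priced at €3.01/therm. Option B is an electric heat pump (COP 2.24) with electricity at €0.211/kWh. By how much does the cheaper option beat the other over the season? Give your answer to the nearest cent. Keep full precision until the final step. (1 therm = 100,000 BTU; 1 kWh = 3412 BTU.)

€377.53

Heat load = 52.8 × 10⁶ BTU = 52,800,000 BTU
Gas: input = 52,800,000 / 0.866 = 60,969,977 BTU = 609.7 therm → 609.7 × €3.01 = €1,835.20
Heat pump: 52,800,000 BTU / 3412 = 15,470 kWh heat; / 2.24 = 6,908 kWh in → × €0.211 = €1,457.67
Difference = |€1,835.20 − €1,457.67| = €377.53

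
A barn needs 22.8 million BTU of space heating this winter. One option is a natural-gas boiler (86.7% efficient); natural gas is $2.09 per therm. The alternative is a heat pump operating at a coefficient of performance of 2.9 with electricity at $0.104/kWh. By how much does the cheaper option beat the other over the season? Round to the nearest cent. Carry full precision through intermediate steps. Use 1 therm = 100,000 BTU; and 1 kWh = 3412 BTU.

Heat load = 22.8 × 10⁶ BTU = 22,800,000 BTU
Gas: input = 22,800,000 / 0.867 = 26,297,578 BTU = 263 therm → 263 × $2.09 = $549.62
Heat pump: 22,800,000 BTU / 3412 = 6,682 kWh heat; / 2.9 = 2,304 kWh in → × $0.104 = $239.64
Difference = |$549.62 − $239.64| = $309.98

$309.98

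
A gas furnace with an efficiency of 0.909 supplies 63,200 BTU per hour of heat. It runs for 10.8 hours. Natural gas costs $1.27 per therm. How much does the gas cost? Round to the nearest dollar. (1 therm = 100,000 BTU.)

$10

Heat delivered = 63,200 BTU/h × 10.8 h = 682,560 BTU
Gas input = 682,560 / 0.909 = 750,891 BTU
= 750,891 / 100,000 = 7.509 therm
Cost = 7.509 × $1.27/therm = $9.54 ≈ $10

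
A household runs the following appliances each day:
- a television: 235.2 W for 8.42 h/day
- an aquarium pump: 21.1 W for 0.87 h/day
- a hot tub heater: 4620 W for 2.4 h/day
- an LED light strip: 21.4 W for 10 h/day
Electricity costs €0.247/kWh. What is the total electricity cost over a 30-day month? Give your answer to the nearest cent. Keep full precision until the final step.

television: 235.2 W × 8.42 h × 30 d = 59,412 Wh = 59.41 kWh
aquarium pump: 21.1 W × 0.87 h × 30 d = 551 Wh = 0.5507 kWh
hot tub heater: 4620 W × 2.4 h × 30 d = 332,640 Wh = 332.6 kWh
LED light strip: 21.4 W × 10 h × 30 d = 6,420 Wh = 6.42 kWh
Total energy = 59.41 + 0.5507 + 332.6 + 6.42 = 399 kWh
Cost = 399 kWh × €0.247 = €98.56

€98.56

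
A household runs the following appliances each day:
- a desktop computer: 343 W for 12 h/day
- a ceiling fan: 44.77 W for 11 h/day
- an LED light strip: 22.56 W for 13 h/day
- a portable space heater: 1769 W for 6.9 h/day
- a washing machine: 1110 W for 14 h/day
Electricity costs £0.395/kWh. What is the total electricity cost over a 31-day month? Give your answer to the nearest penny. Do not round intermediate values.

desktop computer: 343 W × 12 h × 31 d = 127,596 Wh = 127.6 kWh
ceiling fan: 44.77 W × 11 h × 31 d = 15,267 Wh = 15.27 kWh
LED light strip: 22.56 W × 13 h × 31 d = 9,092 Wh = 9.092 kWh
portable space heater: 1769 W × 6.9 h × 31 d = 378,389 Wh = 378.4 kWh
washing machine: 1110 W × 14 h × 31 d = 481,740 Wh = 481.7 kWh
Total energy = 127.6 + 15.27 + 9.092 + 378.4 + 481.7 = 1,012 kWh
Cost = 1,012 kWh × £0.395 = £399.77

£399.77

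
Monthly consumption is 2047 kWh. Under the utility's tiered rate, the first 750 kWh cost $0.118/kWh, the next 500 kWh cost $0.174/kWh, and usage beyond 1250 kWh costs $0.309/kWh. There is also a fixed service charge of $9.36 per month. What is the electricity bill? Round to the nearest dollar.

$431

First 750 kWh × $0.118 = $88.50
Next 500 kWh × $0.174 = $87.00
Remaining 797 kWh × $0.309 = $246.27
Energy charge = $421.77; + service $9.36 = $431.13 ≈ $431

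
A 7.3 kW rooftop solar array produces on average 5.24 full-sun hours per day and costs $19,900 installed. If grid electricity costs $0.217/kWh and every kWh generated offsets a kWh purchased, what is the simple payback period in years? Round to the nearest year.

7 years

Daily generation = 7.3 kW × 5.24 h = 38.25 kWh
Annual generation = 38.25 × 365 = 13962 kWh
Annual savings = 13962 × $0.217 = $3,029.75
Payback = $19,900 / $3,029.75 = 6.57 years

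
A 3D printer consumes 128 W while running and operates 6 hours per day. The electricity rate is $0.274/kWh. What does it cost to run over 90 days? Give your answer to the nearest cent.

Energy = 128 W × 6 h/day × 90 days = 69,120 Wh = 69.12 kWh
Cost = 69.12 kWh × $0.274/kWh = $18.94

$18.94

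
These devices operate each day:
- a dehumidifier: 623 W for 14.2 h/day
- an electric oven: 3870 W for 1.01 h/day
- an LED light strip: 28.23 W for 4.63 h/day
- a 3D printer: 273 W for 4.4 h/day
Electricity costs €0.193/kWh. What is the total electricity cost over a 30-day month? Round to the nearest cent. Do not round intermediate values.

€81.56

dehumidifier: 623 W × 14.2 h × 30 d = 265,398 Wh = 265.4 kWh
electric oven: 3870 W × 1.01 h × 30 d = 117,261 Wh = 117.3 kWh
LED light strip: 28.23 W × 4.63 h × 30 d = 3,921 Wh = 3.921 kWh
3D printer: 273 W × 4.4 h × 30 d = 36,036 Wh = 36.04 kWh
Total energy = 265.4 + 117.3 + 3.921 + 36.04 = 422.6 kWh
Cost = 422.6 kWh × €0.193 = €81.56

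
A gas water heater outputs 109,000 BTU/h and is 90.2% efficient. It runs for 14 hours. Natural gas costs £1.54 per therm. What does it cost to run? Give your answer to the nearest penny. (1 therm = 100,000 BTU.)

£26.05

Heat delivered = 109,000 BTU/h × 14 h = 1,526,000 BTU
Gas input = 1,526,000 / 0.902 = 1,691,796 BTU
= 1,691,796 / 100,000 = 16.92 therm
Cost = 16.92 × £1.54/therm = £26.05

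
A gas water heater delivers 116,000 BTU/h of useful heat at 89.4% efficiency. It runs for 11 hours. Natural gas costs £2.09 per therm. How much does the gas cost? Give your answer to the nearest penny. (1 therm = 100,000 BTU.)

Heat delivered = 116,000 BTU/h × 11 h = 1,276,000 BTU
Gas input = 1,276,000 / 0.894 = 1,427,293 BTU
= 1,427,293 / 100,000 = 14.27 therm
Cost = 14.27 × £2.09/therm = £29.83

£29.83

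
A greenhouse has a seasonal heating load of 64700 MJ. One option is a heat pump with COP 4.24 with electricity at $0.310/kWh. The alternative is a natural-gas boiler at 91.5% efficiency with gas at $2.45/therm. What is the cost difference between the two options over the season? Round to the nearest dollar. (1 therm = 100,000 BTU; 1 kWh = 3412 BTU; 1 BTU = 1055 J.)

Heat load = 64700 MJ = 64,700,000,000 J / 1055 = 61,327,014 BTU
Gas: input = 61,327,014 / 0.915 = 67,024,059 BTU = 670.2 therm → 670.2 × $2.45 = $1,642.09
Heat pump: 61,327,014 BTU / 3412 = 17,970 kWh heat; / 4.24 = 4,239 kWh in → × $0.310 = $1,314.13
Difference = |$1,642.09 − $1,314.13| = $327.96 ≈ $328

$328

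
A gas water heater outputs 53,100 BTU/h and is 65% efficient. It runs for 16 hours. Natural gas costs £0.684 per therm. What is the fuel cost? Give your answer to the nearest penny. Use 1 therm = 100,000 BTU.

Heat delivered = 53,100 BTU/h × 16 h = 849,600 BTU
Gas input = 849,600 / 0.65 = 1,307,077 BTU
= 1,307,077 / 100,000 = 13.07 therm
Cost = 13.07 × £0.684/therm = £8.94

£8.94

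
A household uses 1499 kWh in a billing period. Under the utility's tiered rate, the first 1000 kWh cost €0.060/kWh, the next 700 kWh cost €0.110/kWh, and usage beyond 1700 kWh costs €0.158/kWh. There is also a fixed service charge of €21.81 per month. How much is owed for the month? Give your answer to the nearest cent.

€136.70

First 1000 kWh × €0.060 = €60.00
Next 499 kWh × €0.110 = €54.89
Remaining tier: 0 kWh (not reached)
Energy charge = €114.89; + service €21.81 = €136.70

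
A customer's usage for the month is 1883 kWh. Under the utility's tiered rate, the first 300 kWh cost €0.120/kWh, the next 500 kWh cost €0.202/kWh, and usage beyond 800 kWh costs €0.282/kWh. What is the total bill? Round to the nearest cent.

€442.41

First 300 kWh × €0.120 = €36.00
Next 500 kWh × €0.202 = €101.00
Remaining 1083 kWh × €0.282 = €305.41
Total = €442.41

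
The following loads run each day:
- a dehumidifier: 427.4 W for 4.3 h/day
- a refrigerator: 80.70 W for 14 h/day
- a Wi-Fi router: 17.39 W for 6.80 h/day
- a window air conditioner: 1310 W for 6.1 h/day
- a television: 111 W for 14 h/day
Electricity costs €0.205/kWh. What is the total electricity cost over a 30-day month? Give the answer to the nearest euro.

dehumidifier: 427.4 W × 4.3 h × 30 d = 55,135 Wh = 55.13 kWh
refrigerator: 80.70 W × 14 h × 30 d = 33,894 Wh = 33.89 kWh
Wi-Fi router: 17.39 W × 6.80 h × 30 d = 3,548 Wh = 3.548 kWh
window air conditioner: 1310 W × 6.1 h × 30 d = 239,730 Wh = 239.7 kWh
television: 111 W × 14 h × 30 d = 46,620 Wh = 46.62 kWh
Total energy = 55.13 + 33.89 + 3.548 + 239.7 + 46.62 = 378.9 kWh
Cost = 378.9 kWh × €0.205 = €77.68 ≈ €78

€78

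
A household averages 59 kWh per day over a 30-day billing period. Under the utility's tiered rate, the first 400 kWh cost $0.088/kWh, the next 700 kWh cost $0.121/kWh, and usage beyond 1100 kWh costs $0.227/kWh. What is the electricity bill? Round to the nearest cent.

$271.99

Usage = 59 kWh/day × 30 days = 1770 kWh
First 400 kWh × $0.088 = $35.20
Next 700 kWh × $0.121 = $84.70
Remaining 670 kWh × $0.227 = $152.09
Total = $271.99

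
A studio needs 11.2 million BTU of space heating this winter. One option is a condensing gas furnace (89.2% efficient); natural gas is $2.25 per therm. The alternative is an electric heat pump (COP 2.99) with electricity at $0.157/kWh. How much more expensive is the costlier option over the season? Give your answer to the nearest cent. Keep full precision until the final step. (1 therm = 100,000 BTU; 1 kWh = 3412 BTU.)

$110.15

Heat load = 11.2 × 10⁶ BTU = 11,200,000 BTU
Gas: input = 11,200,000 / 0.892 = 12,556,054 BTU = 125.6 therm → 125.6 × $2.25 = $282.51
Heat pump: 11,200,000 BTU / 3412 = 3,283 kWh heat; / 2.99 = 1,098 kWh in → × $0.157 = $172.36
Difference = |$282.51 − $172.36| = $110.15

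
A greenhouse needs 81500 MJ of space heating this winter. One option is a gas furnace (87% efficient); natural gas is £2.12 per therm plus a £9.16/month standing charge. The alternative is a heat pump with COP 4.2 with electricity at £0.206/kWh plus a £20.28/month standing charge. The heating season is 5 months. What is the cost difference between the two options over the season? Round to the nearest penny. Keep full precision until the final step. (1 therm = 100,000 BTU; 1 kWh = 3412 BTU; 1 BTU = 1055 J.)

£716.35

Heat load = 81500 MJ = 81,500,000,000 J / 1055 = 77,251,185 BTU
Gas: input = 77,251,185 / 0.87 = 88,794,465 BTU = 887.9 therm → 887.9 × £2.12 = £1,882.44; + 5 × £9.16 standing = £1,928.24
Heat pump: 77,251,185 BTU / 3412 = 22,640 kWh heat; / 4.2 = 5,391 kWh in → × £0.206 = £1,110.49; + 5 × £20.28 standing = £1,211.89
Difference = |£1,928.24 − £1,211.89| = £716.35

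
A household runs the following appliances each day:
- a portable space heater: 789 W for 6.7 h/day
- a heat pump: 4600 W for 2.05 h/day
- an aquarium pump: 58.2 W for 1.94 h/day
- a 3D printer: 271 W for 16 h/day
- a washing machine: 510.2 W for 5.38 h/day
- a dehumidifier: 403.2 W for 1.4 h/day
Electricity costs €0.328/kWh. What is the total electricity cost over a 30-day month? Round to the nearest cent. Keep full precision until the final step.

€221.15

portable space heater: 789 W × 6.7 h × 30 d = 158,589 Wh = 158.6 kWh
heat pump: 4600 W × 2.05 h × 30 d = 282,900 Wh = 282.9 kWh
aquarium pump: 58.2 W × 1.94 h × 30 d = 3,387 Wh = 3.387 kWh
3D printer: 271 W × 16 h × 30 d = 130,080 Wh = 130.1 kWh
washing machine: 510.2 W × 5.38 h × 30 d = 82,346 Wh = 82.35 kWh
dehumidifier: 403.2 W × 1.4 h × 30 d = 16,934 Wh = 16.93 kWh
Total energy = 158.6 + 282.9 + 3.387 + 130.1 + 82.35 + 16.93 = 674.2 kWh
Cost = 674.2 kWh × €0.328 = €221.15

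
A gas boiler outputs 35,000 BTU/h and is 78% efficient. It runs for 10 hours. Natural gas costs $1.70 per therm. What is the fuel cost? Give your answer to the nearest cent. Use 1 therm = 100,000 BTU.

Heat delivered = 35,000 BTU/h × 10 h = 350,000 BTU
Gas input = 350,000 / 0.78 = 448,718 BTU
= 448,718 / 100,000 = 4.487 therm
Cost = 4.487 × $1.70/therm = $7.63

$7.63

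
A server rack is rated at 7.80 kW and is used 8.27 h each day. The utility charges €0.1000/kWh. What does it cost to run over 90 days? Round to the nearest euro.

Energy = 7800 W × 8.27 h/day × 90 days = 5,805,540 Wh = 5,806 kWh
Cost = 5,806 kWh × €0.1000/kWh = €580.55 ≈ €581

€581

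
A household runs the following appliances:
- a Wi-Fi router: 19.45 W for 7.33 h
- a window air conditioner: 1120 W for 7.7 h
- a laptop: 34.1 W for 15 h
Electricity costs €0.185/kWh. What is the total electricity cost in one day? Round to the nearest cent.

€1.72

Wi-Fi router: 19.45 W × 7.33 h = 143 Wh = 0.1426 kWh
window air conditioner: 1120 W × 7.7 h = 8,624 Wh = 8.624 kWh
laptop: 34.1 W × 15 h = 512 Wh = 0.5115 kWh
Total energy = 0.1426 + 8.624 + 0.5115 = 9.278 kWh
Cost = 9.278 kWh × €0.185 = €1.72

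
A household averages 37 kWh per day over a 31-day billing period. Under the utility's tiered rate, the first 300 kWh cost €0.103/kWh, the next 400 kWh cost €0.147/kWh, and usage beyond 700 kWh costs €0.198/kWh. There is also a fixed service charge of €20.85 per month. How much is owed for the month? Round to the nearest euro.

€199

Usage = 37 kWh/day × 31 days = 1147 kWh
First 300 kWh × €0.103 = €30.90
Next 400 kWh × €0.147 = €58.80
Remaining 447 kWh × €0.198 = €88.51
Energy charge = €178.21; + service €20.85 = €199.06 ≈ €199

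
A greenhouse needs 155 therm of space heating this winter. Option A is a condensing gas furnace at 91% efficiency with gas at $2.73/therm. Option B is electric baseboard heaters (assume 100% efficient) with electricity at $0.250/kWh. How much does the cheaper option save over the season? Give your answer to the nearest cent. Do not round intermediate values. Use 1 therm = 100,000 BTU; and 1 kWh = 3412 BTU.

Heat load = 155 therm × 100,000 = 15,500,000 BTU
Gas: input = 15,500,000 / 0.91 = 17,032,967 BTU = 170.3 therm → 170.3 × $2.73 = $465.00
Electric: 15,500,000 BTU / 3412 = 4,543 kWh → × $0.250 = $1,135.70
Difference = |$465.00 − $1,135.70| = $670.70

$670.70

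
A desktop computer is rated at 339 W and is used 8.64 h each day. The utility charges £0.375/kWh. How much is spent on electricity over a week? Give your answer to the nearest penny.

£7.69

Energy = 339 W × 8.64 h/day × 7 days = 20,503 Wh = 20.5 kWh
Cost = 20.5 kWh × £0.375/kWh = £7.69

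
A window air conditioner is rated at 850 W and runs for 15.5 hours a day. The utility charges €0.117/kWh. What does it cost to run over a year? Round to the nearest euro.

Energy = 850 W × 15.5 h/day × 365 days = 4,808,875 Wh = 4,809 kWh
Cost = 4,809 kWh × €0.117/kWh = €562.64 ≈ €563

€563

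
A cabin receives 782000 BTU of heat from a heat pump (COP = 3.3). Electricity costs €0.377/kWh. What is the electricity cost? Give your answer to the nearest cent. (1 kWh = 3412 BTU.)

Heat delivered = 782,000 BTU / 3412 = 229.2 kWh
Electrical input = 229.2 kWh / 3.3 = 69.45 kWh
Cost = 69.45 × €0.377/kWh = €26.18

€26.18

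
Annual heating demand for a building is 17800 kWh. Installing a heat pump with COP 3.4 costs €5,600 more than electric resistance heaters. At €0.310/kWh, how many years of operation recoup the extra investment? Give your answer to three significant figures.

Resistance: 17800 kWh × €0.310 = €5,518.00/yr
Heat pump: 17800 / 3.4 = 5235 kWh in → × €0.310 = €1,622.94/yr
Annual savings = €3,895.06
Payback = €5,600 / €3,895.06 = 1.44 years

1.44 years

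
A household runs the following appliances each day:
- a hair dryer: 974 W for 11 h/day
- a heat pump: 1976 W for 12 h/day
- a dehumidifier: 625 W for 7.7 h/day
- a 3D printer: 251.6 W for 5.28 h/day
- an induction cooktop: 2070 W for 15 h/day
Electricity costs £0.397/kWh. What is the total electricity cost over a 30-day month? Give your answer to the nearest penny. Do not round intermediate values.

£852.96

hair dryer: 974 W × 11 h × 30 d = 321,420 Wh = 321.4 kWh
heat pump: 1976 W × 12 h × 30 d = 711,360 Wh = 711.4 kWh
dehumidifier: 625 W × 7.7 h × 30 d = 144,375 Wh = 144.4 kWh
3D printer: 251.6 W × 5.28 h × 30 d = 39,853 Wh = 39.85 kWh
induction cooktop: 2070 W × 15 h × 30 d = 931,500 Wh = 931.5 kWh
Total energy = 321.4 + 711.4 + 144.4 + 39.85 + 931.5 = 2,149 kWh
Cost = 2,149 kWh × £0.397 = £852.96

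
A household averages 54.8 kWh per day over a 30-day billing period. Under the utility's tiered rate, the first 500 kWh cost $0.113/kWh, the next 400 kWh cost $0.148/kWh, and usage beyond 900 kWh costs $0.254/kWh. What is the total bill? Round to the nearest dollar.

Usage = 54.8 kWh/day × 30 days = 1644 kWh
First 500 kWh × $0.113 = $56.50
Next 400 kWh × $0.148 = $59.20
Remaining 744 kWh × $0.254 = $188.98
Total = $304.68 ≈ $305

$305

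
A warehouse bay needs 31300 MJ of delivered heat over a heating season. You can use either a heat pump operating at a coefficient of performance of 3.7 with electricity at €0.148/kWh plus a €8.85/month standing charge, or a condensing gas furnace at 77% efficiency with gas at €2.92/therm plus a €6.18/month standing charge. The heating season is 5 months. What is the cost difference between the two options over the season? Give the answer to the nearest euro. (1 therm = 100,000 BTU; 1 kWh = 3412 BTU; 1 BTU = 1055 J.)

Heat load = 31300 MJ = 31,300,000,000 J / 1055 = 29,668,246 BTU
Gas: input = 29,668,246 / 0.77 = 38,530,190 BTU = 385.3 therm → 385.3 × €2.92 = €1,125.08; + 5 × €6.18 standing = €1,155.98
Heat pump: 29,668,246 BTU / 3412 = 8,695 kWh heat; / 3.7 = 2,350 kWh in → × €0.148 = €347.81; + 5 × €8.85 standing = €392.06
Difference = |€1,155.98 − €392.06| = €763.92 ≈ €764

€764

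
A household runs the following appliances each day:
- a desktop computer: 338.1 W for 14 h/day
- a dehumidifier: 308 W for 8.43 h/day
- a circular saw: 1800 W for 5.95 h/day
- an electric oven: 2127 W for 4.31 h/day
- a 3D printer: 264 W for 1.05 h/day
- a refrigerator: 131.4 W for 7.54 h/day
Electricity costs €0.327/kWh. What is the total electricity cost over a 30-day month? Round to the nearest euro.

€279

desktop computer: 338.1 W × 14 h × 30 d = 142,002 Wh = 142 kWh
dehumidifier: 308 W × 8.43 h × 30 d = 77,893 Wh = 77.89 kWh
circular saw: 1800 W × 5.95 h × 30 d = 321,300 Wh = 321.3 kWh
electric oven: 2127 W × 4.31 h × 30 d = 275,021 Wh = 275 kWh
3D printer: 264 W × 1.05 h × 30 d = 8,316 Wh = 8.316 kWh
refrigerator: 131.4 W × 7.54 h × 30 d = 29,723 Wh = 29.72 kWh
Total energy = 142 + 77.89 + 321.3 + 275 + 8.316 + 29.72 = 854.3 kWh
Cost = 854.3 kWh × €0.327 = €279.34 ≈ €279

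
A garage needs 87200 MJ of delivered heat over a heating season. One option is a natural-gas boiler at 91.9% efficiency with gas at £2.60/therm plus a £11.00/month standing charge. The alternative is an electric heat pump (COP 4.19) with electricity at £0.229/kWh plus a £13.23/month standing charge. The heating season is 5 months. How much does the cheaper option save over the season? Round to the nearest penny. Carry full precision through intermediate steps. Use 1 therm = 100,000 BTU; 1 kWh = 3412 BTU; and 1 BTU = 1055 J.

£1003.30

Heat load = 87200 MJ = 87,200,000,000 J / 1055 = 82,654,028 BTU
Gas: input = 82,654,028 / 0.919 = 89,939,095 BTU = 899.4 therm → 899.4 × £2.60 = £2,338.42; + 5 × £11.00 standing = £2,393.42
Heat pump: 82,654,028 BTU / 3412 = 24,220 kWh heat; / 4.19 = 5,782 kWh in → × £0.229 = £1,323.96; + 5 × £13.23 standing = £1,390.11
Difference = |£2,393.42 − £1,390.11| = £1,003.30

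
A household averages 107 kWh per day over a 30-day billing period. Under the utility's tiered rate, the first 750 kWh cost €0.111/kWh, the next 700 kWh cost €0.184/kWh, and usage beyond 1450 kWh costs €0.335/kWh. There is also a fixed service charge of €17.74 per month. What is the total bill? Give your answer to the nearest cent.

Usage = 107 kWh/day × 30 days = 3210 kWh
First 750 kWh × €0.111 = €83.25
Next 700 kWh × €0.184 = €128.80
Remaining 1760 kWh × €0.335 = €589.60
Energy charge = €801.65; + service €17.74 = €819.39

€819.39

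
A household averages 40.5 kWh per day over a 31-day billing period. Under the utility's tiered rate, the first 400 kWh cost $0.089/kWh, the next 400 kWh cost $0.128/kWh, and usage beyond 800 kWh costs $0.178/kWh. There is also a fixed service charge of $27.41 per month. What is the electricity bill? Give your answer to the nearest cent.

$195.29

Usage = 40.5 kWh/day × 31 days = 1255.5 kWh
First 400 kWh × $0.089 = $35.60
Next 400 kWh × $0.128 = $51.20
Remaining 455.5 kWh × $0.178 = $81.08
Energy charge = $167.88; + service $27.41 = $195.29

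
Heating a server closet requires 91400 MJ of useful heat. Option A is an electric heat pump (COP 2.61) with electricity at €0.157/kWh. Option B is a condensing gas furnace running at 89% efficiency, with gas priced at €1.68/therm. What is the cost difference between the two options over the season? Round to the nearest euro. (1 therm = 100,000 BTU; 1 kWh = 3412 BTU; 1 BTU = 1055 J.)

Heat load = 91400 MJ = 91,400,000,000 J / 1055 = 86,635,071 BTU
Gas: input = 86,635,071 / 0.89 = 97,342,777 BTU = 973.4 therm → 973.4 × €1.68 = €1,635.36
Heat pump: 86,635,071 BTU / 3412 = 25,390 kWh heat; / 2.61 = 9,728 kWh in → × €0.157 = €1,527.37
Difference = |€1,635.36 − €1,527.37| = €107.99 ≈ €108

€108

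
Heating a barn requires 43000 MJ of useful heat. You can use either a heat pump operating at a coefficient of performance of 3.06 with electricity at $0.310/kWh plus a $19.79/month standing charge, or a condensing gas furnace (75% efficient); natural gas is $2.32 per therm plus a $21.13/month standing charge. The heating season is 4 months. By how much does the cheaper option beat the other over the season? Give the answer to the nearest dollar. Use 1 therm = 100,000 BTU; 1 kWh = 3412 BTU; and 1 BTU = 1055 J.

$56

Heat load = 43000 MJ = 43,000,000,000 J / 1055 = 40,758,294 BTU
Gas: input = 40,758,294 / 0.75 = 54,344,392 BTU = 543.4 therm → 543.4 × $2.32 = $1,260.79; + 4 × $21.13 standing = $1,345.31
Heat pump: 40,758,294 BTU / 3412 = 11,950 kWh heat; / 3.06 = 3,904 kWh in → × $0.310 = $1,210.17; + 4 × $19.79 standing = $1,289.33
Difference = |$1,345.31 − $1,289.33| = $55.98 ≈ $56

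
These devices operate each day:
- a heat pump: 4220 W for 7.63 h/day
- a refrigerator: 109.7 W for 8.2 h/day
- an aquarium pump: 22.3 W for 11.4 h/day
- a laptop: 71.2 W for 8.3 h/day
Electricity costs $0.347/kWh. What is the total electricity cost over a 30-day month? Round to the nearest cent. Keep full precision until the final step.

$353.35

heat pump: 4220 W × 7.63 h × 30 d = 965,958 Wh = 966 kWh
refrigerator: 109.7 W × 8.2 h × 30 d = 26,986 Wh = 26.99 kWh
aquarium pump: 22.3 W × 11.4 h × 30 d = 7,627 Wh = 7.627 kWh
laptop: 71.2 W × 8.3 h × 30 d = 17,729 Wh = 17.73 kWh
Total energy = 966 + 26.99 + 7.627 + 17.73 = 1,018 kWh
Cost = 1,018 kWh × $0.347 = $353.35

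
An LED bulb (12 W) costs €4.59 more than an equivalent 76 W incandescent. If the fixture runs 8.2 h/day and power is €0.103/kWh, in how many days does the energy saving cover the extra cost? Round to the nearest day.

85 days

Power saved = 76 − 12 = 64 W
Daily energy saved = 64 W × 8.2 h = 524.8 Wh = 0.5248 kWh
Daily savings = 0.5248 × €0.103 = €0.0541
Payback = €4.59 / €0.0541 per day = 84.91 days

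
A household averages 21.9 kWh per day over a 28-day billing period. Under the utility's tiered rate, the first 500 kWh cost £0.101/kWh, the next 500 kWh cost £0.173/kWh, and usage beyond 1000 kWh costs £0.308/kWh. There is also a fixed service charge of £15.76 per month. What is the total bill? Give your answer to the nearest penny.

£85.84

Usage = 21.9 kWh/day × 28 days = 613.2 kWh
First 500 kWh × £0.101 = £50.50
Next 113.2 kWh × £0.173 = £19.58
Remaining tier: 0 kWh (not reached)
Energy charge = £70.08; + service £15.76 = £85.84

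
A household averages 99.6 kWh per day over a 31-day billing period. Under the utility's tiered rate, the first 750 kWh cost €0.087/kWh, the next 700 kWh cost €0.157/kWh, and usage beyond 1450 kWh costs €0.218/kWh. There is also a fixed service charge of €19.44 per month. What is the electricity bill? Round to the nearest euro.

€552

Usage = 99.6 kWh/day × 31 days = 3087.6 kWh
First 750 kWh × €0.087 = €65.25
Next 700 kWh × €0.157 = €109.90
Remaining 1637.6 kWh × €0.218 = €357.00
Energy charge = €532.15; + service €19.44 = €551.59 ≈ €552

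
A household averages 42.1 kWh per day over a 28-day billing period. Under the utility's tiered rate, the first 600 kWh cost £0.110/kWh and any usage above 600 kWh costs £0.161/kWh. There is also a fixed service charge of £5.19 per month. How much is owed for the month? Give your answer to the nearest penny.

Usage = 42.1 kWh/day × 28 days = 1178.8 kWh
First 600 kWh × £0.110 = £66.00
Remaining 578.8 kWh × £0.161 = £93.19
Energy charge = £159.19; + service £5.19 = £164.38

£164.38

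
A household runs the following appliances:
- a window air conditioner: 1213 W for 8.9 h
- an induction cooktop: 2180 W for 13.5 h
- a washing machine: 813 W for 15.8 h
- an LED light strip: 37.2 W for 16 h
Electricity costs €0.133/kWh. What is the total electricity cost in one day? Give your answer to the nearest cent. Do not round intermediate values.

window air conditioner: 1213 W × 8.9 h = 10,796 Wh = 10.8 kWh
induction cooktop: 2180 W × 13.5 h = 29,430 Wh = 29.43 kWh
washing machine: 813 W × 15.8 h = 12,845 Wh = 12.85 kWh
LED light strip: 37.2 W × 16 h = 595 Wh = 0.5952 kWh
Total energy = 10.8 + 29.43 + 12.85 + 0.5952 = 53.67 kWh
Cost = 53.67 kWh × €0.133 = €7.14

€7.14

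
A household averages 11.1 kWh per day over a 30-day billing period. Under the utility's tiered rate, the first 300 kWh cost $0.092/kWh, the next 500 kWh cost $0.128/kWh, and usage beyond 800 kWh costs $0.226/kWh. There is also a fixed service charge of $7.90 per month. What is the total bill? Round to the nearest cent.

Usage = 11.1 kWh/day × 30 days = 333 kWh
First 300 kWh × $0.092 = $27.60
Next 33 kWh × $0.128 = $4.22
Remaining tier: 0 kWh (not reached)
Energy charge = $31.82; + service $7.90 = $39.72

$39.72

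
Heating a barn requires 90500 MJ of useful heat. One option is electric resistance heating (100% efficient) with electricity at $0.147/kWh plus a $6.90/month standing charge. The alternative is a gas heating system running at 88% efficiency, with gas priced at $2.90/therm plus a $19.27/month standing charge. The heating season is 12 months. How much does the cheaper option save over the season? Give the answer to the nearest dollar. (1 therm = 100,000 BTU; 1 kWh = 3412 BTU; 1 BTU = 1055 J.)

Heat load = 90500 MJ = 90,500,000,000 J / 1055 = 85,781,991 BTU
Gas: input = 85,781,991 / 0.88 = 97,479,535 BTU = 974.8 therm → 974.8 × $2.90 = $2,826.91; + 12 × $19.27 standing = $3,058.15
Electric: 85,781,991 BTU / 3412 = 25,140 kWh → × $0.147 = $3,695.77; + 12 × $6.90 standing = $3,778.57
Difference = |$3,058.15 − $3,778.57| = $720.42 ≈ $720

$720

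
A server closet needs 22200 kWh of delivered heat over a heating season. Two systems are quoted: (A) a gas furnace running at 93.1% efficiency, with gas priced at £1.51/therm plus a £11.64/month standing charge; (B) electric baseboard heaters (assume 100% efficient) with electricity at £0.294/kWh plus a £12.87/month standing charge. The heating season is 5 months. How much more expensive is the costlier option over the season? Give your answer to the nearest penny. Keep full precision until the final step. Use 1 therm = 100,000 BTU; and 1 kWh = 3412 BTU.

Heat load = 22200 kWh × 3412 = 75,746,400 BTU
Gas: input = 75,746,400 / 0.931 = 81,360,258 BTU = 813.6 therm → 813.6 × £1.51 = £1,228.54; + 5 × £11.64 standing = £1,286.74
Electric: 75,746,400 BTU / 3412 = 22,200 kWh → × £0.294 = £6,526.80; + 5 × £12.87 standing = £6,591.15
Difference = |£1,286.74 − £6,591.15| = £5,304.41

£5304.41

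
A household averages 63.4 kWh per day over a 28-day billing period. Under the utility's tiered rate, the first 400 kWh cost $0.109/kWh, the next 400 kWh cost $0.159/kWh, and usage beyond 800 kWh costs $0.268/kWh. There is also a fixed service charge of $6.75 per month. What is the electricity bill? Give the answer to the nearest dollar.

Usage = 63.4 kWh/day × 28 days = 1775.2 kWh
First 400 kWh × $0.109 = $43.60
Next 400 kWh × $0.159 = $63.60
Remaining 975.2 kWh × $0.268 = $261.35
Energy charge = $368.55; + service $6.75 = $375.30 ≈ $375

$375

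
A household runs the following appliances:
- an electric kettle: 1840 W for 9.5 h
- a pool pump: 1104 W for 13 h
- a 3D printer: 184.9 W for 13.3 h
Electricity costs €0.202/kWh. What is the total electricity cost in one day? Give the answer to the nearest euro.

€7

electric kettle: 1840 W × 9.5 h = 17,480 Wh = 17.48 kWh
pool pump: 1104 W × 13 h = 14,352 Wh = 14.35 kWh
3D printer: 184.9 W × 13.3 h = 2,459 Wh = 2.459 kWh
Total energy = 17.48 + 14.35 + 2.459 = 34.29 kWh
Cost = 34.29 kWh × €0.202 = €6.93 ≈ €7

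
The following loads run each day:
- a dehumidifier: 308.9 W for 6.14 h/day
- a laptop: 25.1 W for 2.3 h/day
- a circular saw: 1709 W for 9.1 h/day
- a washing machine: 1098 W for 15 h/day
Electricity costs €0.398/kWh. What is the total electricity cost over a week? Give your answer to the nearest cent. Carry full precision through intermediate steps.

€94.66

dehumidifier: 308.9 W × 6.14 h × 7 d = 13,277 Wh = 13.28 kWh
laptop: 25.1 W × 2.3 h × 7 d = 404 Wh = 0.4041 kWh
circular saw: 1709 W × 9.1 h × 7 d = 108,863 Wh = 108.9 kWh
washing machine: 1098 W × 15 h × 7 d = 115,290 Wh = 115.3 kWh
Total energy = 13.28 + 0.4041 + 108.9 + 115.3 = 237.8 kWh
Cost = 237.8 kWh × €0.398 = €94.66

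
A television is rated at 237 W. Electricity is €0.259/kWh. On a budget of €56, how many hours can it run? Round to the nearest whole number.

Energy budget = €56 / €0.259 per kWh = 216.2 kWh = 216,216 Wh
Runtime = 216,216 Wh / 237 W = 912.3 h

912 h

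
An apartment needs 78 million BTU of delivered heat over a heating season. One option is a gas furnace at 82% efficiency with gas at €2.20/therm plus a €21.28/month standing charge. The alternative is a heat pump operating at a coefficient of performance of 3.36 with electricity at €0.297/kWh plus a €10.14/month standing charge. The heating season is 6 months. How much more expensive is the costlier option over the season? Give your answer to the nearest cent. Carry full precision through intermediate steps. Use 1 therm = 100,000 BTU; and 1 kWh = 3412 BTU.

Heat load = 78 × 10⁶ BTU = 78,000,000 BTU
Gas: input = 78,000,000 / 0.82 = 95,121,951 BTU = 951.2 therm → 951.2 × €2.20 = €2,092.68; + 6 × €21.28 standing = €2,220.36
Heat pump: 78,000,000 BTU / 3412 = 22,860 kWh heat; / 3.36 = 6,804 kWh in → × €0.297 = €2,020.70; + 6 × €10.14 standing = €2,081.54
Difference = |€2,220.36 − €2,081.54| = €138.82

€138.82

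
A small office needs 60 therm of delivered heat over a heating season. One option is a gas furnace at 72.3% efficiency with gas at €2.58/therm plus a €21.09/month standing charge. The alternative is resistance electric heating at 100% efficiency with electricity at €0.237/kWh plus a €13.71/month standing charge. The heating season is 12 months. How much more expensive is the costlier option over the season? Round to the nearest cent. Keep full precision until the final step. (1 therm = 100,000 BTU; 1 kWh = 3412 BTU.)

€114.10

Heat load = 60 therm × 100,000 = 6,000,000 BTU
Gas: input = 6,000,000 / 0.723 = 8,298,755 BTU = 82.99 therm → 82.99 × €2.58 = €214.11; + 12 × €21.09 standing = €467.19
Electric: 6,000,000 BTU / 3412 = 1,758 kWh → × €0.237 = €416.76; + 12 × €13.71 standing = €581.28
Difference = |€467.19 − €581.28| = €114.10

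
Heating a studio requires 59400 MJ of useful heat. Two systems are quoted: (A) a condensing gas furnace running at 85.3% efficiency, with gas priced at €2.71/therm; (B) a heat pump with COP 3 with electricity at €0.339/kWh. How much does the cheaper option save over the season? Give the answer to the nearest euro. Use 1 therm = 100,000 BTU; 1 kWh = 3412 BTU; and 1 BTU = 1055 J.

Heat load = 59400 MJ = 59,400,000,000 J / 1055 = 56,303,318 BTU
Gas: input = 56,303,318 / 0.853 = 66,006,234 BTU = 660.1 therm → 660.1 × €2.71 = €1,788.77
Heat pump: 56,303,318 BTU / 3412 = 16,500 kWh heat; / 3 = 5,501 kWh in → × €0.339 = €1,864.68
Difference = |€1,788.77 − €1,864.68| = €75.91 ≈ €76

€76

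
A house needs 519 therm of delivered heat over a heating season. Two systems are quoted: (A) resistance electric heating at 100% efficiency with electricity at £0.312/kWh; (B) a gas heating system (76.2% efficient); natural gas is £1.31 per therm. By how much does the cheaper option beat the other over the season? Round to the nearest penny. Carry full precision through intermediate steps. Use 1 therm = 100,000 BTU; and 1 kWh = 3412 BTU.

Heat load = 519 therm × 100,000 = 51,900,000 BTU
Gas: input = 51,900,000 / 0.762 = 68,110,236 BTU = 681.1 therm → 681.1 × £1.31 = £892.24
Electric: 51,900,000 BTU / 3412 = 15,210 kWh → × £0.312 = £4,745.84
Difference = |£892.24 − £4,745.84| = £3,853.59

£3853.59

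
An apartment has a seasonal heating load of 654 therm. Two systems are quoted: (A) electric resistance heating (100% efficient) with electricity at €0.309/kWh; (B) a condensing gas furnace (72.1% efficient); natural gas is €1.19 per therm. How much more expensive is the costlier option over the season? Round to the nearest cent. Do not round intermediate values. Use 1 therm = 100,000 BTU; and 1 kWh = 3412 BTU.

€4843.38

Heat load = 654 therm × 100,000 = 65,400,000 BTU
Gas: input = 65,400,000 / 0.721 = 90,707,351 BTU = 907.1 therm → 907.1 × €1.19 = €1,079.42
Electric: 65,400,000 BTU / 3412 = 19,170 kWh → × €0.309 = €5,922.80
Difference = |€1,079.42 − €5,922.80| = €4,843.38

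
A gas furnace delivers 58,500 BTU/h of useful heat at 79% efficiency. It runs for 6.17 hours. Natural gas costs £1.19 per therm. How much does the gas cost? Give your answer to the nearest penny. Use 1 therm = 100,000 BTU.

£5.44

Heat delivered = 58,500 BTU/h × 6.17 h = 360,945 BTU
Gas input = 360,945 / 0.79 = 456,892 BTU
= 456,892 / 100,000 = 4.569 therm
Cost = 4.569 × £1.19/therm = £5.44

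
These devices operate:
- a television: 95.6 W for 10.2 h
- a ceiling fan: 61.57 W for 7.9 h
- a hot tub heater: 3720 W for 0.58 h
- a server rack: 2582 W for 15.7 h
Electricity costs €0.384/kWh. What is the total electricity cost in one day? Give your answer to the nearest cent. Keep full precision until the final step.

television: 95.6 W × 10.2 h = 975 Wh = 0.9751 kWh
ceiling fan: 61.57 W × 7.9 h = 486 Wh = 0.4864 kWh
hot tub heater: 3720 W × 0.58 h = 2,158 Wh = 2.158 kWh
server rack: 2582 W × 15.7 h = 40,537 Wh = 40.54 kWh
Total energy = 0.9751 + 0.4864 + 2.158 + 40.54 = 44.16 kWh
Cost = 44.16 kWh × €0.384 = €16.96

€16.96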